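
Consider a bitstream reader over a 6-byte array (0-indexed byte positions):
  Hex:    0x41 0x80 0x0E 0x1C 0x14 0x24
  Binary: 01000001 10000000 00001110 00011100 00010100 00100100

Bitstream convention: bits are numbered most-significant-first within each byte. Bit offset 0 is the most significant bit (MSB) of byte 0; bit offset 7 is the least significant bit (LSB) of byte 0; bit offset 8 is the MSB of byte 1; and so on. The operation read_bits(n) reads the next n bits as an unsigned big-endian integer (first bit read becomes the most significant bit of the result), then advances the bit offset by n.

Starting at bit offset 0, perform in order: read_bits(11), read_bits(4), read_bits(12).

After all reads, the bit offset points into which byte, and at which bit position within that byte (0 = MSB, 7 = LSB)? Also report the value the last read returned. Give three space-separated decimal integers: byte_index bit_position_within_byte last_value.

Answer: 3 3 112

Derivation:
Read 1: bits[0:11] width=11 -> value=524 (bin 01000001100); offset now 11 = byte 1 bit 3; 37 bits remain
Read 2: bits[11:15] width=4 -> value=0 (bin 0000); offset now 15 = byte 1 bit 7; 33 bits remain
Read 3: bits[15:27] width=12 -> value=112 (bin 000001110000); offset now 27 = byte 3 bit 3; 21 bits remain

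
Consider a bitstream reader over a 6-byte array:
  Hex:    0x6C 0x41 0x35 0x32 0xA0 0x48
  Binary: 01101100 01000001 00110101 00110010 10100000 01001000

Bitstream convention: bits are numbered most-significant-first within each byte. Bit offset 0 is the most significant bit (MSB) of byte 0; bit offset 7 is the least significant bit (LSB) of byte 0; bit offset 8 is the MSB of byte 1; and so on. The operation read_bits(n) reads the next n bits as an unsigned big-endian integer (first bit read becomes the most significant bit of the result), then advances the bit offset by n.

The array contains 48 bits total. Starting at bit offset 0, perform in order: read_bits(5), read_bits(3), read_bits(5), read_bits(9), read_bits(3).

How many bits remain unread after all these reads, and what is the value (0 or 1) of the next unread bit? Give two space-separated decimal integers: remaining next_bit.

Read 1: bits[0:5] width=5 -> value=13 (bin 01101); offset now 5 = byte 0 bit 5; 43 bits remain
Read 2: bits[5:8] width=3 -> value=4 (bin 100); offset now 8 = byte 1 bit 0; 40 bits remain
Read 3: bits[8:13] width=5 -> value=8 (bin 01000); offset now 13 = byte 1 bit 5; 35 bits remain
Read 4: bits[13:22] width=9 -> value=77 (bin 001001101); offset now 22 = byte 2 bit 6; 26 bits remain
Read 5: bits[22:25] width=3 -> value=2 (bin 010); offset now 25 = byte 3 bit 1; 23 bits remain

Answer: 23 0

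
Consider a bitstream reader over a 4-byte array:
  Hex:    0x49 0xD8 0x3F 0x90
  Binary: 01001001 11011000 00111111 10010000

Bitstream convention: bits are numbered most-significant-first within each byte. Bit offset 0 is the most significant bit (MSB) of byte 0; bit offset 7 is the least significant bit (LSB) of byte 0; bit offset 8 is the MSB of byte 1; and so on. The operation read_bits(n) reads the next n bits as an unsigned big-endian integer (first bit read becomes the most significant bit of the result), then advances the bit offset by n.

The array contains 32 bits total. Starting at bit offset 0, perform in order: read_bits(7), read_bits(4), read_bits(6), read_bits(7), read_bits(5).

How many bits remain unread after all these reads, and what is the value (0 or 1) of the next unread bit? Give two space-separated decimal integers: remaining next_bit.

Read 1: bits[0:7] width=7 -> value=36 (bin 0100100); offset now 7 = byte 0 bit 7; 25 bits remain
Read 2: bits[7:11] width=4 -> value=14 (bin 1110); offset now 11 = byte 1 bit 3; 21 bits remain
Read 3: bits[11:17] width=6 -> value=48 (bin 110000); offset now 17 = byte 2 bit 1; 15 bits remain
Read 4: bits[17:24] width=7 -> value=63 (bin 0111111); offset now 24 = byte 3 bit 0; 8 bits remain
Read 5: bits[24:29] width=5 -> value=18 (bin 10010); offset now 29 = byte 3 bit 5; 3 bits remain

Answer: 3 0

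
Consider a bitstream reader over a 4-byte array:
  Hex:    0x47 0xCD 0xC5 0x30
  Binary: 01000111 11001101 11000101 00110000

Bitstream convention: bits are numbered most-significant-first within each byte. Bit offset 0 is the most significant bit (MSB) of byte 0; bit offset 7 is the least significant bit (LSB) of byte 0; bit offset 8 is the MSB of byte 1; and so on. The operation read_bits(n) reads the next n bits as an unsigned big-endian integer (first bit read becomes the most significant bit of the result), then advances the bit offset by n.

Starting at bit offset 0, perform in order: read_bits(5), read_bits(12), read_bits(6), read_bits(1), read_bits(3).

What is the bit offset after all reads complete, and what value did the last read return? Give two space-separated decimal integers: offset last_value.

Answer: 27 1

Derivation:
Read 1: bits[0:5] width=5 -> value=8 (bin 01000); offset now 5 = byte 0 bit 5; 27 bits remain
Read 2: bits[5:17] width=12 -> value=3995 (bin 111110011011); offset now 17 = byte 2 bit 1; 15 bits remain
Read 3: bits[17:23] width=6 -> value=34 (bin 100010); offset now 23 = byte 2 bit 7; 9 bits remain
Read 4: bits[23:24] width=1 -> value=1 (bin 1); offset now 24 = byte 3 bit 0; 8 bits remain
Read 5: bits[24:27] width=3 -> value=1 (bin 001); offset now 27 = byte 3 bit 3; 5 bits remain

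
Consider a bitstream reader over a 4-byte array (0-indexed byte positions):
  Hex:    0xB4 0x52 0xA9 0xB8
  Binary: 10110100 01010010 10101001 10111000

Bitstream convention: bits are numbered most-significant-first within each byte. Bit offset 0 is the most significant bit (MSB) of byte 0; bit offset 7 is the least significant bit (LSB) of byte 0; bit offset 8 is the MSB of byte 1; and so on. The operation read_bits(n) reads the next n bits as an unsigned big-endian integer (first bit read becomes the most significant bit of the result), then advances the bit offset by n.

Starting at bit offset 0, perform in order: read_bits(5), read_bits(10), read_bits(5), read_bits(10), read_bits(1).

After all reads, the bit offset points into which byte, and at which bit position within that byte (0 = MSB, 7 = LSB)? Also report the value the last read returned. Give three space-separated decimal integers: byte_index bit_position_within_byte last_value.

Read 1: bits[0:5] width=5 -> value=22 (bin 10110); offset now 5 = byte 0 bit 5; 27 bits remain
Read 2: bits[5:15] width=10 -> value=553 (bin 1000101001); offset now 15 = byte 1 bit 7; 17 bits remain
Read 3: bits[15:20] width=5 -> value=10 (bin 01010); offset now 20 = byte 2 bit 4; 12 bits remain
Read 4: bits[20:30] width=10 -> value=622 (bin 1001101110); offset now 30 = byte 3 bit 6; 2 bits remain
Read 5: bits[30:31] width=1 -> value=0 (bin 0); offset now 31 = byte 3 bit 7; 1 bits remain

Answer: 3 7 0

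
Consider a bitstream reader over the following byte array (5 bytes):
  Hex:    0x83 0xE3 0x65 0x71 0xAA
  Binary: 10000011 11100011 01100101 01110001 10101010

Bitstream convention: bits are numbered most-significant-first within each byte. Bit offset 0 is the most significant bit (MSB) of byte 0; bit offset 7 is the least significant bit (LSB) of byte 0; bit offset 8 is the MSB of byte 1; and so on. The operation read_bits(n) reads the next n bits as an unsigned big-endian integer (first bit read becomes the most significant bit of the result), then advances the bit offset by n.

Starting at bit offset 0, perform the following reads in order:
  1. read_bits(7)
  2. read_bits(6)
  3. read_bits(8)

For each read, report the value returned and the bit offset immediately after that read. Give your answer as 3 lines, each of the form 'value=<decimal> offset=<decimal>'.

Read 1: bits[0:7] width=7 -> value=65 (bin 1000001); offset now 7 = byte 0 bit 7; 33 bits remain
Read 2: bits[7:13] width=6 -> value=60 (bin 111100); offset now 13 = byte 1 bit 5; 27 bits remain
Read 3: bits[13:21] width=8 -> value=108 (bin 01101100); offset now 21 = byte 2 bit 5; 19 bits remain

Answer: value=65 offset=7
value=60 offset=13
value=108 offset=21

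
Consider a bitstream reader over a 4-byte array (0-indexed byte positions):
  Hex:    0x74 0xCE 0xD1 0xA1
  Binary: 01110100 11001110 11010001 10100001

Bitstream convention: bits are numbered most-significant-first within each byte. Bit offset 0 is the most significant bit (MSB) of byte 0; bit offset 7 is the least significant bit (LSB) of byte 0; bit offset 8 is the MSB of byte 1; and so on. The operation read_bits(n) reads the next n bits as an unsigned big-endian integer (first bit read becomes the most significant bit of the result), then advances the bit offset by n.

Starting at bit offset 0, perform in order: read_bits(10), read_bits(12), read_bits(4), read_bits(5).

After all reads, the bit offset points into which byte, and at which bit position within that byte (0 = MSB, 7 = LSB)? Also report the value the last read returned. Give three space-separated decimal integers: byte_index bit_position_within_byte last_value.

Read 1: bits[0:10] width=10 -> value=467 (bin 0111010011); offset now 10 = byte 1 bit 2; 22 bits remain
Read 2: bits[10:22] width=12 -> value=948 (bin 001110110100); offset now 22 = byte 2 bit 6; 10 bits remain
Read 3: bits[22:26] width=4 -> value=6 (bin 0110); offset now 26 = byte 3 bit 2; 6 bits remain
Read 4: bits[26:31] width=5 -> value=16 (bin 10000); offset now 31 = byte 3 bit 7; 1 bits remain

Answer: 3 7 16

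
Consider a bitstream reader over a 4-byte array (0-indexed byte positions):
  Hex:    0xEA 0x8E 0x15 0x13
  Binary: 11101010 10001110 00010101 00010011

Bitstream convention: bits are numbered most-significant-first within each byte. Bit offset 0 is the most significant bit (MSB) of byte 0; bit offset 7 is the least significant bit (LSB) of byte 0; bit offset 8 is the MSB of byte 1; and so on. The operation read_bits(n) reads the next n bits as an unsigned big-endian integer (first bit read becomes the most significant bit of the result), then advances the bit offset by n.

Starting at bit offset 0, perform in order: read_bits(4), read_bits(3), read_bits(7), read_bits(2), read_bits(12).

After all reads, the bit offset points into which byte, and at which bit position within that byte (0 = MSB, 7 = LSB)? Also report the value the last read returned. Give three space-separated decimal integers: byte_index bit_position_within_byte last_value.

Answer: 3 4 337

Derivation:
Read 1: bits[0:4] width=4 -> value=14 (bin 1110); offset now 4 = byte 0 bit 4; 28 bits remain
Read 2: bits[4:7] width=3 -> value=5 (bin 101); offset now 7 = byte 0 bit 7; 25 bits remain
Read 3: bits[7:14] width=7 -> value=35 (bin 0100011); offset now 14 = byte 1 bit 6; 18 bits remain
Read 4: bits[14:16] width=2 -> value=2 (bin 10); offset now 16 = byte 2 bit 0; 16 bits remain
Read 5: bits[16:28] width=12 -> value=337 (bin 000101010001); offset now 28 = byte 3 bit 4; 4 bits remain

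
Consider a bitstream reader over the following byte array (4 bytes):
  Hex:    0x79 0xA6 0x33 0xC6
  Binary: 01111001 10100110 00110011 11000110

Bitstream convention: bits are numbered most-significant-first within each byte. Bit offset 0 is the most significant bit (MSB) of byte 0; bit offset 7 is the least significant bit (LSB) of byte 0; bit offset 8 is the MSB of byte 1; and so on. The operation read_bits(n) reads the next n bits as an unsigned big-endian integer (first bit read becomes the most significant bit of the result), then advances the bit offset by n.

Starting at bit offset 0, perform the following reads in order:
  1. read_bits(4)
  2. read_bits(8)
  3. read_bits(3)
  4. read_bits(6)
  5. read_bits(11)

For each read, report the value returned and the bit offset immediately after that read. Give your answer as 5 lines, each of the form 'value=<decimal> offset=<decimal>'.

Read 1: bits[0:4] width=4 -> value=7 (bin 0111); offset now 4 = byte 0 bit 4; 28 bits remain
Read 2: bits[4:12] width=8 -> value=154 (bin 10011010); offset now 12 = byte 1 bit 4; 20 bits remain
Read 3: bits[12:15] width=3 -> value=3 (bin 011); offset now 15 = byte 1 bit 7; 17 bits remain
Read 4: bits[15:21] width=6 -> value=6 (bin 000110); offset now 21 = byte 2 bit 5; 11 bits remain
Read 5: bits[21:32] width=11 -> value=966 (bin 01111000110); offset now 32 = byte 4 bit 0; 0 bits remain

Answer: value=7 offset=4
value=154 offset=12
value=3 offset=15
value=6 offset=21
value=966 offset=32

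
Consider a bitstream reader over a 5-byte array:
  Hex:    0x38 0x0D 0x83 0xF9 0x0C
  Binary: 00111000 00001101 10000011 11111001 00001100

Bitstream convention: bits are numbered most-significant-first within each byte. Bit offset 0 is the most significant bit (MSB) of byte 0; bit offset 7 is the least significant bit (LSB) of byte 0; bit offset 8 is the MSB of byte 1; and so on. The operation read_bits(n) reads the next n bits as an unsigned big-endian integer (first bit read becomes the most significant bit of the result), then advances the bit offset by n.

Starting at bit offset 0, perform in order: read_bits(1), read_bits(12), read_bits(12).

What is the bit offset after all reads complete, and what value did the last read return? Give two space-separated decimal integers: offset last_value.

Read 1: bits[0:1] width=1 -> value=0 (bin 0); offset now 1 = byte 0 bit 1; 39 bits remain
Read 2: bits[1:13] width=12 -> value=1793 (bin 011100000001); offset now 13 = byte 1 bit 5; 27 bits remain
Read 3: bits[13:25] width=12 -> value=2823 (bin 101100000111); offset now 25 = byte 3 bit 1; 15 bits remain

Answer: 25 2823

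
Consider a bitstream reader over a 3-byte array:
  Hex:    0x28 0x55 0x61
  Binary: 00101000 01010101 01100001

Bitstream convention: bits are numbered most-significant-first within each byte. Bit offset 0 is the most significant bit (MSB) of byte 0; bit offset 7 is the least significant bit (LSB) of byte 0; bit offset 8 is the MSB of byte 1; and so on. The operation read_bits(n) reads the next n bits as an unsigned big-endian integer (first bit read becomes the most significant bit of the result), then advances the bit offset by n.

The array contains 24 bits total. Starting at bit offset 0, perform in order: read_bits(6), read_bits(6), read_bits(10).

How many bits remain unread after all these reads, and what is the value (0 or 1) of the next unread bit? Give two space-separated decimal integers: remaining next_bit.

Read 1: bits[0:6] width=6 -> value=10 (bin 001010); offset now 6 = byte 0 bit 6; 18 bits remain
Read 2: bits[6:12] width=6 -> value=5 (bin 000101); offset now 12 = byte 1 bit 4; 12 bits remain
Read 3: bits[12:22] width=10 -> value=344 (bin 0101011000); offset now 22 = byte 2 bit 6; 2 bits remain

Answer: 2 0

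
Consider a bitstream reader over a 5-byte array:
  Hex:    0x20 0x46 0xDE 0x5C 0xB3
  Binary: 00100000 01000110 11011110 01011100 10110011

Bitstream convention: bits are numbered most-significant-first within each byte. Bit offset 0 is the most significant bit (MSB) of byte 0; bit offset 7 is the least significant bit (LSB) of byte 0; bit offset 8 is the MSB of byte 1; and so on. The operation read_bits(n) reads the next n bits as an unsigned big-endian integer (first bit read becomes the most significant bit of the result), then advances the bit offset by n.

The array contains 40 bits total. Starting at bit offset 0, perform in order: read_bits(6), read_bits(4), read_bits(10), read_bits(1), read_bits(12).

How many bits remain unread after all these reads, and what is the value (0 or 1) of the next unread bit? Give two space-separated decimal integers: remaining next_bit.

Answer: 7 0

Derivation:
Read 1: bits[0:6] width=6 -> value=8 (bin 001000); offset now 6 = byte 0 bit 6; 34 bits remain
Read 2: bits[6:10] width=4 -> value=1 (bin 0001); offset now 10 = byte 1 bit 2; 30 bits remain
Read 3: bits[10:20] width=10 -> value=109 (bin 0001101101); offset now 20 = byte 2 bit 4; 20 bits remain
Read 4: bits[20:21] width=1 -> value=1 (bin 1); offset now 21 = byte 2 bit 5; 19 bits remain
Read 5: bits[21:33] width=12 -> value=3257 (bin 110010111001); offset now 33 = byte 4 bit 1; 7 bits remain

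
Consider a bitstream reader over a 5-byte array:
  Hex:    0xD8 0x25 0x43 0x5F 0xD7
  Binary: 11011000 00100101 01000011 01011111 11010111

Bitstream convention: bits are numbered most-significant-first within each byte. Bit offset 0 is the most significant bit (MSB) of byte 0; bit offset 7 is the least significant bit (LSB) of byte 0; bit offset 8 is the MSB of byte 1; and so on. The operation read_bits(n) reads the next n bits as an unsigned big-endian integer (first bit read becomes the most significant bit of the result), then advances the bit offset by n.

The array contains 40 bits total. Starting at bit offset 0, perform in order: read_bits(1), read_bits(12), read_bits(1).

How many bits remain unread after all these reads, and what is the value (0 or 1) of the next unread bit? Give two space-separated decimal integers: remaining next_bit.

Answer: 26 0

Derivation:
Read 1: bits[0:1] width=1 -> value=1 (bin 1); offset now 1 = byte 0 bit 1; 39 bits remain
Read 2: bits[1:13] width=12 -> value=2820 (bin 101100000100); offset now 13 = byte 1 bit 5; 27 bits remain
Read 3: bits[13:14] width=1 -> value=1 (bin 1); offset now 14 = byte 1 bit 6; 26 bits remain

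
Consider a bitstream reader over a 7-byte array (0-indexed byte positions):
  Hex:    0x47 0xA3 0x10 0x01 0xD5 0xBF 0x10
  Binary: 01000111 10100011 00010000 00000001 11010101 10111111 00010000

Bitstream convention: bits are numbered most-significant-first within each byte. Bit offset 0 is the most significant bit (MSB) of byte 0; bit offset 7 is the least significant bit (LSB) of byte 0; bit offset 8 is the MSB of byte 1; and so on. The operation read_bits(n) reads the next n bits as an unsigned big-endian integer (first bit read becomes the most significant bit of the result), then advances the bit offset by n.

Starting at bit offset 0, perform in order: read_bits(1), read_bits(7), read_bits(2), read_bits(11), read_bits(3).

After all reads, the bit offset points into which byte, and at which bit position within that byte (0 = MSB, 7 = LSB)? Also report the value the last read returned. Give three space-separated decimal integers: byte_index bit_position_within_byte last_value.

Read 1: bits[0:1] width=1 -> value=0 (bin 0); offset now 1 = byte 0 bit 1; 55 bits remain
Read 2: bits[1:8] width=7 -> value=71 (bin 1000111); offset now 8 = byte 1 bit 0; 48 bits remain
Read 3: bits[8:10] width=2 -> value=2 (bin 10); offset now 10 = byte 1 bit 2; 46 bits remain
Read 4: bits[10:21] width=11 -> value=1122 (bin 10001100010); offset now 21 = byte 2 bit 5; 35 bits remain
Read 5: bits[21:24] width=3 -> value=0 (bin 000); offset now 24 = byte 3 bit 0; 32 bits remain

Answer: 3 0 0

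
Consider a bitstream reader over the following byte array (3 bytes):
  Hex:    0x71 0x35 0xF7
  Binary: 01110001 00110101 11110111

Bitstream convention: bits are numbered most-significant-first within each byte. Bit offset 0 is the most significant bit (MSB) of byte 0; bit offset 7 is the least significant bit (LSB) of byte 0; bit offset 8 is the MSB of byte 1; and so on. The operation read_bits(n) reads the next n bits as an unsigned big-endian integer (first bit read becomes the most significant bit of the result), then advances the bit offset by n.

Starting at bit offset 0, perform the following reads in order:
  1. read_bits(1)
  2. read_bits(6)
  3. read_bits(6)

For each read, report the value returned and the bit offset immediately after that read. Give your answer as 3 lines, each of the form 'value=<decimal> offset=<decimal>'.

Answer: value=0 offset=1
value=56 offset=7
value=38 offset=13

Derivation:
Read 1: bits[0:1] width=1 -> value=0 (bin 0); offset now 1 = byte 0 bit 1; 23 bits remain
Read 2: bits[1:7] width=6 -> value=56 (bin 111000); offset now 7 = byte 0 bit 7; 17 bits remain
Read 3: bits[7:13] width=6 -> value=38 (bin 100110); offset now 13 = byte 1 bit 5; 11 bits remain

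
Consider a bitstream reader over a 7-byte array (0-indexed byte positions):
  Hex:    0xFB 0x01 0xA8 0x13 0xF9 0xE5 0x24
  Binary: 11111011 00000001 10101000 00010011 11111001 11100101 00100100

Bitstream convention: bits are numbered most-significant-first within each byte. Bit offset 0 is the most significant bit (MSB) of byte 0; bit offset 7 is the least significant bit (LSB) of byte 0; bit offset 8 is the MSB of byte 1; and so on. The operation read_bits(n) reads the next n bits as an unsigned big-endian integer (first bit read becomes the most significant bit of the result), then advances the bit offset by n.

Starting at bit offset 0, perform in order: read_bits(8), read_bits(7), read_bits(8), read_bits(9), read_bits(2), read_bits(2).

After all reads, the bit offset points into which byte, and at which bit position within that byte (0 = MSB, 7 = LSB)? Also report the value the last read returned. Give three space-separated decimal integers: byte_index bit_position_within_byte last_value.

Read 1: bits[0:8] width=8 -> value=251 (bin 11111011); offset now 8 = byte 1 bit 0; 48 bits remain
Read 2: bits[8:15] width=7 -> value=0 (bin 0000000); offset now 15 = byte 1 bit 7; 41 bits remain
Read 3: bits[15:23] width=8 -> value=212 (bin 11010100); offset now 23 = byte 2 bit 7; 33 bits remain
Read 4: bits[23:32] width=9 -> value=19 (bin 000010011); offset now 32 = byte 4 bit 0; 24 bits remain
Read 5: bits[32:34] width=2 -> value=3 (bin 11); offset now 34 = byte 4 bit 2; 22 bits remain
Read 6: bits[34:36] width=2 -> value=3 (bin 11); offset now 36 = byte 4 bit 4; 20 bits remain

Answer: 4 4 3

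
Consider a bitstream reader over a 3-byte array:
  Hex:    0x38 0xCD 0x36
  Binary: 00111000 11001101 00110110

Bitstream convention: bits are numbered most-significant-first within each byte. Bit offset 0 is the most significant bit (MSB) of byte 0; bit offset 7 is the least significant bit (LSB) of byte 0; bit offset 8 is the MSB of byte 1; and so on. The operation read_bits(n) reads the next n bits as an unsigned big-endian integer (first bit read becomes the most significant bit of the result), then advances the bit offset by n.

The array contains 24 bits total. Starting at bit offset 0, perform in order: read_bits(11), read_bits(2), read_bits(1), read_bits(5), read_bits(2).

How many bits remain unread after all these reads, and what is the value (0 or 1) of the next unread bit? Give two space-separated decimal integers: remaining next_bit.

Read 1: bits[0:11] width=11 -> value=454 (bin 00111000110); offset now 11 = byte 1 bit 3; 13 bits remain
Read 2: bits[11:13] width=2 -> value=1 (bin 01); offset now 13 = byte 1 bit 5; 11 bits remain
Read 3: bits[13:14] width=1 -> value=1 (bin 1); offset now 14 = byte 1 bit 6; 10 bits remain
Read 4: bits[14:19] width=5 -> value=9 (bin 01001); offset now 19 = byte 2 bit 3; 5 bits remain
Read 5: bits[19:21] width=2 -> value=2 (bin 10); offset now 21 = byte 2 bit 5; 3 bits remain

Answer: 3 1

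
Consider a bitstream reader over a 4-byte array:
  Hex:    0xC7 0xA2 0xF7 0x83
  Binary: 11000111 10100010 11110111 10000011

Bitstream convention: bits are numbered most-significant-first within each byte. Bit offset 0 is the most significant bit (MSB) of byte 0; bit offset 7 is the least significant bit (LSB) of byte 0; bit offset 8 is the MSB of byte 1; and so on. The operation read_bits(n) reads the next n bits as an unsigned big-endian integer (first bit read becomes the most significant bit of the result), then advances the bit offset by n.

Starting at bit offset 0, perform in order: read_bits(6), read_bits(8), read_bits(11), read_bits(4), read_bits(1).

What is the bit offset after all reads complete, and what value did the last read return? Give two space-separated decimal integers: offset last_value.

Answer: 30 0

Derivation:
Read 1: bits[0:6] width=6 -> value=49 (bin 110001); offset now 6 = byte 0 bit 6; 26 bits remain
Read 2: bits[6:14] width=8 -> value=232 (bin 11101000); offset now 14 = byte 1 bit 6; 18 bits remain
Read 3: bits[14:25] width=11 -> value=1519 (bin 10111101111); offset now 25 = byte 3 bit 1; 7 bits remain
Read 4: bits[25:29] width=4 -> value=0 (bin 0000); offset now 29 = byte 3 bit 5; 3 bits remain
Read 5: bits[29:30] width=1 -> value=0 (bin 0); offset now 30 = byte 3 bit 6; 2 bits remain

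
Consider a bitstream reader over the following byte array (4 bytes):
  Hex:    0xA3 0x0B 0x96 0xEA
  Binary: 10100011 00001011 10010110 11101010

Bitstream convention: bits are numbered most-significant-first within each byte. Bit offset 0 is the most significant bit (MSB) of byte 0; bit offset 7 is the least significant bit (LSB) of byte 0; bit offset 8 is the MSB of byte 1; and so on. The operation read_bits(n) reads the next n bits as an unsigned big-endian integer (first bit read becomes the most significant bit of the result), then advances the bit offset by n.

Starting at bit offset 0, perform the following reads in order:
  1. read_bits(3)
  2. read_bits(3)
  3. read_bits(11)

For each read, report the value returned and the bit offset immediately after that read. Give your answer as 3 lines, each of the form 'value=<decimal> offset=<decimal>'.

Answer: value=5 offset=3
value=0 offset=6
value=1559 offset=17

Derivation:
Read 1: bits[0:3] width=3 -> value=5 (bin 101); offset now 3 = byte 0 bit 3; 29 bits remain
Read 2: bits[3:6] width=3 -> value=0 (bin 000); offset now 6 = byte 0 bit 6; 26 bits remain
Read 3: bits[6:17] width=11 -> value=1559 (bin 11000010111); offset now 17 = byte 2 bit 1; 15 bits remain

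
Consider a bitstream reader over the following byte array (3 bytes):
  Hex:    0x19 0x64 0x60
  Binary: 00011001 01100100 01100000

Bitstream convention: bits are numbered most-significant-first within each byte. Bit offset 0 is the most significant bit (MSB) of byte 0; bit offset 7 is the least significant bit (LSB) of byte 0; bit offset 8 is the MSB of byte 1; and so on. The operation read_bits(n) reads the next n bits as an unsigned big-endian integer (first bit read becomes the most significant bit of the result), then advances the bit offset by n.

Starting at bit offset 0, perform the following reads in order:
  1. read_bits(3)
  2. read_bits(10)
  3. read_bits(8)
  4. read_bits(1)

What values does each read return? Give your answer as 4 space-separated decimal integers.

Answer: 0 812 140 0

Derivation:
Read 1: bits[0:3] width=3 -> value=0 (bin 000); offset now 3 = byte 0 bit 3; 21 bits remain
Read 2: bits[3:13] width=10 -> value=812 (bin 1100101100); offset now 13 = byte 1 bit 5; 11 bits remain
Read 3: bits[13:21] width=8 -> value=140 (bin 10001100); offset now 21 = byte 2 bit 5; 3 bits remain
Read 4: bits[21:22] width=1 -> value=0 (bin 0); offset now 22 = byte 2 bit 6; 2 bits remain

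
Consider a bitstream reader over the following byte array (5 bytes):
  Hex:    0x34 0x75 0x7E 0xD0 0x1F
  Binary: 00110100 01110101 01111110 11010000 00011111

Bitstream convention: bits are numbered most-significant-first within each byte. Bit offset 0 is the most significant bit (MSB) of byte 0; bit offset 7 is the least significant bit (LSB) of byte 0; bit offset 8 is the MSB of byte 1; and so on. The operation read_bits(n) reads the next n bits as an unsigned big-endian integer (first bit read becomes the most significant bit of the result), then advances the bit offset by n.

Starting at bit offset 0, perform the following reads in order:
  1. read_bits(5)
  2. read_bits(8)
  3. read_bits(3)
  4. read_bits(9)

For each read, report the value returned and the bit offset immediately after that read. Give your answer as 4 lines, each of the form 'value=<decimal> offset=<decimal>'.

Read 1: bits[0:5] width=5 -> value=6 (bin 00110); offset now 5 = byte 0 bit 5; 35 bits remain
Read 2: bits[5:13] width=8 -> value=142 (bin 10001110); offset now 13 = byte 1 bit 5; 27 bits remain
Read 3: bits[13:16] width=3 -> value=5 (bin 101); offset now 16 = byte 2 bit 0; 24 bits remain
Read 4: bits[16:25] width=9 -> value=253 (bin 011111101); offset now 25 = byte 3 bit 1; 15 bits remain

Answer: value=6 offset=5
value=142 offset=13
value=5 offset=16
value=253 offset=25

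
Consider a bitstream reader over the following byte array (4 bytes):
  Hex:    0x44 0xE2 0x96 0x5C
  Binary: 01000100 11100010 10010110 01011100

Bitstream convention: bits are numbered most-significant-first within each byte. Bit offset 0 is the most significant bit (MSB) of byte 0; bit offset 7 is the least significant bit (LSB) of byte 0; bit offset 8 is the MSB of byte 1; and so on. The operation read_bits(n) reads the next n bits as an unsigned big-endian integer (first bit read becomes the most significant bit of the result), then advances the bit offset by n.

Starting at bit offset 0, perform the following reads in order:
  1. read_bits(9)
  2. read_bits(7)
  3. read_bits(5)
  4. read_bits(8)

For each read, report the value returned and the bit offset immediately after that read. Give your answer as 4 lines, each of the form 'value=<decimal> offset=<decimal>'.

Read 1: bits[0:9] width=9 -> value=137 (bin 010001001); offset now 9 = byte 1 bit 1; 23 bits remain
Read 2: bits[9:16] width=7 -> value=98 (bin 1100010); offset now 16 = byte 2 bit 0; 16 bits remain
Read 3: bits[16:21] width=5 -> value=18 (bin 10010); offset now 21 = byte 2 bit 5; 11 bits remain
Read 4: bits[21:29] width=8 -> value=203 (bin 11001011); offset now 29 = byte 3 bit 5; 3 bits remain

Answer: value=137 offset=9
value=98 offset=16
value=18 offset=21
value=203 offset=29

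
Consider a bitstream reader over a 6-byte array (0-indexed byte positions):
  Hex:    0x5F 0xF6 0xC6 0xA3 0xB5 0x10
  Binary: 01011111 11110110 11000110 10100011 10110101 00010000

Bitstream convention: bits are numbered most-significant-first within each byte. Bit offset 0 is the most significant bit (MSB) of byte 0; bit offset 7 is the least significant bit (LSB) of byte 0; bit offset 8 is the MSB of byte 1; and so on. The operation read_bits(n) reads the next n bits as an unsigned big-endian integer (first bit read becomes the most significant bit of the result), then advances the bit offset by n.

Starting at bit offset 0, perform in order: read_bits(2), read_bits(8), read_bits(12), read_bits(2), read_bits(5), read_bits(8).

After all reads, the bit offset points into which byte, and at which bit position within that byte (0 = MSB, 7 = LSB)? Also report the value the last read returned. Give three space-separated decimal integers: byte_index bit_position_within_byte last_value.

Read 1: bits[0:2] width=2 -> value=1 (bin 01); offset now 2 = byte 0 bit 2; 46 bits remain
Read 2: bits[2:10] width=8 -> value=127 (bin 01111111); offset now 10 = byte 1 bit 2; 38 bits remain
Read 3: bits[10:22] width=12 -> value=3505 (bin 110110110001); offset now 22 = byte 2 bit 6; 26 bits remain
Read 4: bits[22:24] width=2 -> value=2 (bin 10); offset now 24 = byte 3 bit 0; 24 bits remain
Read 5: bits[24:29] width=5 -> value=20 (bin 10100); offset now 29 = byte 3 bit 5; 19 bits remain
Read 6: bits[29:37] width=8 -> value=118 (bin 01110110); offset now 37 = byte 4 bit 5; 11 bits remain

Answer: 4 5 118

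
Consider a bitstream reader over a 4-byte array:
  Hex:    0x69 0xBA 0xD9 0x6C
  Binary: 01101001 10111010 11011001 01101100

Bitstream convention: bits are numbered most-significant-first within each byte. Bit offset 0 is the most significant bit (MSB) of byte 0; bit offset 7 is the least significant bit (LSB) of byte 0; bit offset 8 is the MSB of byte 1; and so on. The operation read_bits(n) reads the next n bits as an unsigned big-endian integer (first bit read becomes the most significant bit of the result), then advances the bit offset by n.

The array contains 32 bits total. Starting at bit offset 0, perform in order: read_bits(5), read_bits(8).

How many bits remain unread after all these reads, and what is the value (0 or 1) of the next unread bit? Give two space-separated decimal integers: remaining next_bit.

Answer: 19 0

Derivation:
Read 1: bits[0:5] width=5 -> value=13 (bin 01101); offset now 5 = byte 0 bit 5; 27 bits remain
Read 2: bits[5:13] width=8 -> value=55 (bin 00110111); offset now 13 = byte 1 bit 5; 19 bits remain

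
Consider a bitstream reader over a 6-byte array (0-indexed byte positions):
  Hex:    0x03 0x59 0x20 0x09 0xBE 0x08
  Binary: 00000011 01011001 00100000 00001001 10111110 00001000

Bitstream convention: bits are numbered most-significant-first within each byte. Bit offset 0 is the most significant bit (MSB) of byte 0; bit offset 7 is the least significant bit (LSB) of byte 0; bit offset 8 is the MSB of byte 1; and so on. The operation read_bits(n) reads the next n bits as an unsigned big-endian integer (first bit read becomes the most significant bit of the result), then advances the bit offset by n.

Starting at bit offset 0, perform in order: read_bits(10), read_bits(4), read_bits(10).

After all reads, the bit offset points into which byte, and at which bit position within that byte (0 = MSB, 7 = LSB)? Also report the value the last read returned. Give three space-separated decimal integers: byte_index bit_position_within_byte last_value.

Read 1: bits[0:10] width=10 -> value=13 (bin 0000001101); offset now 10 = byte 1 bit 2; 38 bits remain
Read 2: bits[10:14] width=4 -> value=6 (bin 0110); offset now 14 = byte 1 bit 6; 34 bits remain
Read 3: bits[14:24] width=10 -> value=288 (bin 0100100000); offset now 24 = byte 3 bit 0; 24 bits remain

Answer: 3 0 288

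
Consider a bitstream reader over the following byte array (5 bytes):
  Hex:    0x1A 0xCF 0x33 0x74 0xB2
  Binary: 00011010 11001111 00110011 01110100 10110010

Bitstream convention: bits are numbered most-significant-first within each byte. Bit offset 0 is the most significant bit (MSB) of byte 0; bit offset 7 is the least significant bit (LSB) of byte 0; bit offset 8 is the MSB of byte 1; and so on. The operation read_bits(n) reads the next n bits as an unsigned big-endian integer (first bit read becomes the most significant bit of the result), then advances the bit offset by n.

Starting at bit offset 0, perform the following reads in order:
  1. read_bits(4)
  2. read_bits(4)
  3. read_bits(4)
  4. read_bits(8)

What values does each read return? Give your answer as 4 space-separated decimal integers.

Answer: 1 10 12 243

Derivation:
Read 1: bits[0:4] width=4 -> value=1 (bin 0001); offset now 4 = byte 0 bit 4; 36 bits remain
Read 2: bits[4:8] width=4 -> value=10 (bin 1010); offset now 8 = byte 1 bit 0; 32 bits remain
Read 3: bits[8:12] width=4 -> value=12 (bin 1100); offset now 12 = byte 1 bit 4; 28 bits remain
Read 4: bits[12:20] width=8 -> value=243 (bin 11110011); offset now 20 = byte 2 bit 4; 20 bits remain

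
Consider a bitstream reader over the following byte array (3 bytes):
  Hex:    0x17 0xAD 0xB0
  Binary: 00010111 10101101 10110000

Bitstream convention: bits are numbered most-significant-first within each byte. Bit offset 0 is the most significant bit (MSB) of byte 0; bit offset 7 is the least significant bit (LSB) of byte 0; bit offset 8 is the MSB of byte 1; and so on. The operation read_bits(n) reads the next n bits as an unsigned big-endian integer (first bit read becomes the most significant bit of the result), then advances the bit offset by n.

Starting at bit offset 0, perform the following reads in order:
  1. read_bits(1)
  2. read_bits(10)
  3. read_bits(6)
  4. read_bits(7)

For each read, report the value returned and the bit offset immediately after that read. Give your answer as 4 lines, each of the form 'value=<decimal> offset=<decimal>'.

Answer: value=0 offset=1
value=189 offset=11
value=27 offset=17
value=48 offset=24

Derivation:
Read 1: bits[0:1] width=1 -> value=0 (bin 0); offset now 1 = byte 0 bit 1; 23 bits remain
Read 2: bits[1:11] width=10 -> value=189 (bin 0010111101); offset now 11 = byte 1 bit 3; 13 bits remain
Read 3: bits[11:17] width=6 -> value=27 (bin 011011); offset now 17 = byte 2 bit 1; 7 bits remain
Read 4: bits[17:24] width=7 -> value=48 (bin 0110000); offset now 24 = byte 3 bit 0; 0 bits remain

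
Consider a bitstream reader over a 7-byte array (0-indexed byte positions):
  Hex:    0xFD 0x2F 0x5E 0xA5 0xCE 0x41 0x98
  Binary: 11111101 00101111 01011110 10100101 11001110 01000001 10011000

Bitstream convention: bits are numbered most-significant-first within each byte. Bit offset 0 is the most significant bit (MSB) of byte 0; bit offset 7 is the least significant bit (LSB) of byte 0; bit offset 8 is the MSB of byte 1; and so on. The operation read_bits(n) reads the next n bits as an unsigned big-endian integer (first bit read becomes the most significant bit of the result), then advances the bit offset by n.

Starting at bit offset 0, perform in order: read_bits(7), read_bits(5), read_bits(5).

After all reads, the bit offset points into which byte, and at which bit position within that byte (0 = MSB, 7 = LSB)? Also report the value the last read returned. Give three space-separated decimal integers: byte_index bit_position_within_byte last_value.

Read 1: bits[0:7] width=7 -> value=126 (bin 1111110); offset now 7 = byte 0 bit 7; 49 bits remain
Read 2: bits[7:12] width=5 -> value=18 (bin 10010); offset now 12 = byte 1 bit 4; 44 bits remain
Read 3: bits[12:17] width=5 -> value=30 (bin 11110); offset now 17 = byte 2 bit 1; 39 bits remain

Answer: 2 1 30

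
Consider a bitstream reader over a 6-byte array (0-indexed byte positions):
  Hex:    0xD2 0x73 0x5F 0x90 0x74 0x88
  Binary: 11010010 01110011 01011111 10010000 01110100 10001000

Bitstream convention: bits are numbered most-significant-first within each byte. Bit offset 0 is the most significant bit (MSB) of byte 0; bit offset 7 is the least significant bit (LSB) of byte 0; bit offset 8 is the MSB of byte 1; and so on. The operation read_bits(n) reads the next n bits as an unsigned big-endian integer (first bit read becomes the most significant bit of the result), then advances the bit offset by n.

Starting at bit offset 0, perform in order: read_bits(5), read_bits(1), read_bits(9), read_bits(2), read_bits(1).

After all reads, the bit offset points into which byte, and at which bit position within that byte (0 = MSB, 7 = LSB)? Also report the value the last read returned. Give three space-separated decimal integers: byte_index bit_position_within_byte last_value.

Answer: 2 2 1

Derivation:
Read 1: bits[0:5] width=5 -> value=26 (bin 11010); offset now 5 = byte 0 bit 5; 43 bits remain
Read 2: bits[5:6] width=1 -> value=0 (bin 0); offset now 6 = byte 0 bit 6; 42 bits remain
Read 3: bits[6:15] width=9 -> value=313 (bin 100111001); offset now 15 = byte 1 bit 7; 33 bits remain
Read 4: bits[15:17] width=2 -> value=2 (bin 10); offset now 17 = byte 2 bit 1; 31 bits remain
Read 5: bits[17:18] width=1 -> value=1 (bin 1); offset now 18 = byte 2 bit 2; 30 bits remain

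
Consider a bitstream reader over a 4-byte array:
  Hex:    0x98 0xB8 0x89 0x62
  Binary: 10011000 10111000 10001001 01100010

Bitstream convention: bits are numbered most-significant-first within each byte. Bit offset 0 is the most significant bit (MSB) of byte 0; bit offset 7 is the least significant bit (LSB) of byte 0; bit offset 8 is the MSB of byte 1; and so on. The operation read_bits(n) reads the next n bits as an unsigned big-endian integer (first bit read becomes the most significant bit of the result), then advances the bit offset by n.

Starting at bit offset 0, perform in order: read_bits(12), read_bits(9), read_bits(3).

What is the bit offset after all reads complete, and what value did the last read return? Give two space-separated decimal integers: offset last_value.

Read 1: bits[0:12] width=12 -> value=2443 (bin 100110001011); offset now 12 = byte 1 bit 4; 20 bits remain
Read 2: bits[12:21] width=9 -> value=273 (bin 100010001); offset now 21 = byte 2 bit 5; 11 bits remain
Read 3: bits[21:24] width=3 -> value=1 (bin 001); offset now 24 = byte 3 bit 0; 8 bits remain

Answer: 24 1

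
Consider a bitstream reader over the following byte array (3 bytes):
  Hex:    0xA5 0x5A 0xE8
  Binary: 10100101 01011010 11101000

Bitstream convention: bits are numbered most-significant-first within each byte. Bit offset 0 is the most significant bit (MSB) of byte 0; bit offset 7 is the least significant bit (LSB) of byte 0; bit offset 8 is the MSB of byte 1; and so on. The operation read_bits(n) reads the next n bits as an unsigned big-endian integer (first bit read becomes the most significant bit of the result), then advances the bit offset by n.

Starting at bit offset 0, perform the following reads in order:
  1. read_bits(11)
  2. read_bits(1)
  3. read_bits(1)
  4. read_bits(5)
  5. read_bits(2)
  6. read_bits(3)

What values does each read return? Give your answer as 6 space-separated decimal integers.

Read 1: bits[0:11] width=11 -> value=1322 (bin 10100101010); offset now 11 = byte 1 bit 3; 13 bits remain
Read 2: bits[11:12] width=1 -> value=1 (bin 1); offset now 12 = byte 1 bit 4; 12 bits remain
Read 3: bits[12:13] width=1 -> value=1 (bin 1); offset now 13 = byte 1 bit 5; 11 bits remain
Read 4: bits[13:18] width=5 -> value=11 (bin 01011); offset now 18 = byte 2 bit 2; 6 bits remain
Read 5: bits[18:20] width=2 -> value=2 (bin 10); offset now 20 = byte 2 bit 4; 4 bits remain
Read 6: bits[20:23] width=3 -> value=4 (bin 100); offset now 23 = byte 2 bit 7; 1 bits remain

Answer: 1322 1 1 11 2 4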